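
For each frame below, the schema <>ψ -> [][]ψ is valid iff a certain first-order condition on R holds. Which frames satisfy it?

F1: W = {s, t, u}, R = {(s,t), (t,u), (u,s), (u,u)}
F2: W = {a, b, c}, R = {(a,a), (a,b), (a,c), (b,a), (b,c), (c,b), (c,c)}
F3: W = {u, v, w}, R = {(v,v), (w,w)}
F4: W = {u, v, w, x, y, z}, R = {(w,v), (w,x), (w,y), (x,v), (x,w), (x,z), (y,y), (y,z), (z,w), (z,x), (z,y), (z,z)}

The schema corresponds to a generalized confluence (Geach) condition: forall x forall y forall z ((xRy & x R^2 z) -> exists w (y = w & z = w)).
F1: fails — sRt, sR²u but t ≠ u.
F2: fails — aRa, aR²b but a ≠ b.
F3: holds.
F4: fails — wRv, wR²w but v ≠ w.

F3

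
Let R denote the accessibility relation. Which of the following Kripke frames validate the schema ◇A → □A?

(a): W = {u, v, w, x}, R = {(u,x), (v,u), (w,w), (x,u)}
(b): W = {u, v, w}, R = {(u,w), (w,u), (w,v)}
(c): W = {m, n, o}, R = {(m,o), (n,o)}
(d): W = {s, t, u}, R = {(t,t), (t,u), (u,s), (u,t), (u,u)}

(a), (c)

Frame correspondent (Sahlqvist): ∀x ∀y ∀z (Rxy ∧ Rxz → y = z) — i.e. partial functionality.
(a): ✓.
(b): fails — w sees both u and v.
(c): ✓.
(d): fails — t sees both t and u.
Valid on: (a), (c).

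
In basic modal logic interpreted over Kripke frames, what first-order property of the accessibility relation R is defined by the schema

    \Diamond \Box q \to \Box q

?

Equivalently (dual form): ◇q → □◇q.
Suppose ◇q→□◇q is valid. Take Rxy, Rxz and set V(q)={y}. Then ◇q at x, so □◇q at x, so ◇q at z, so some w with Rzw has q; w=y, i.e. Rzy. By symmetry of the argument, Ryz.

the Euclidean property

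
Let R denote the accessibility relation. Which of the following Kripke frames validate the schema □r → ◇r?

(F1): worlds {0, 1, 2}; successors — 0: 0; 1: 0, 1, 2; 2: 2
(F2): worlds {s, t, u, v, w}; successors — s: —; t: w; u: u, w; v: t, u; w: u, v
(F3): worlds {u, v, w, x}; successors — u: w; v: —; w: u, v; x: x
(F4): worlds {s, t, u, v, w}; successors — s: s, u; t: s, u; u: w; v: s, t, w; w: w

(F1), (F4)

This is the axiom for seriality; its first-order frame correspondent is ∀x ∃y Rxy.
(F1): ✓.
(F2): fails — world s has no successor.
(F3): fails — world v has no successor.
(F4): ✓.
Valid on: (F1), (F4).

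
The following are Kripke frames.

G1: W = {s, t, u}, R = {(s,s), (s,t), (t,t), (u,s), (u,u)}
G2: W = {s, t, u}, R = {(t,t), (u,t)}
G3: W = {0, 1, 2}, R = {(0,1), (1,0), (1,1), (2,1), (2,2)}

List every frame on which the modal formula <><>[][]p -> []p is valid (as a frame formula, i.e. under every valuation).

This is the axiom for a generalized confluence (Geach) condition; its first-order frame correspondent is forall x forall y forall z ((x R^2 y & xRz) -> exists w (y R^2 w & z = w)).
G1: fails — sR²t, sRs but no w with tR²w and s=w.
G2: satisfies the condition.
G3: fails — 2R²0, 2R2 but no w with 0R²w and 2=w.
Valid on: G2.

G2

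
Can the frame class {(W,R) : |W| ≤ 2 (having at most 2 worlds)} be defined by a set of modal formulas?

No — not modally definable

Any modally definable frame class is closed under disjoint unions.
Any modal formula valid on each of 3 disjoint one-world frames is valid on their disjoint union (validity is preserved under disjoint unions). Each one-world frame has |W|=1≤2, but the union has |W|=3.
So no modal formula (or set of formulas) defines exactly the |W|≤2 frames.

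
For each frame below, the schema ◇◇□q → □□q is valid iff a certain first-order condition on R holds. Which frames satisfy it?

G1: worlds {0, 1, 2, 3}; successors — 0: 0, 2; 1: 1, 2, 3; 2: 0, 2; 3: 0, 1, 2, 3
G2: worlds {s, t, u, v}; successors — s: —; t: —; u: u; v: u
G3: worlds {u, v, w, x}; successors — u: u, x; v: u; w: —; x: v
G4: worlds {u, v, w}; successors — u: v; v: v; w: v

G2, G4

The schema corresponds to a generalized confluence (Geach) condition: ∀x ∀y ∀z ((xR²y ∧ xR²z) → ∃w (yRw ∧ z = w)).
G1: fails — 1R²0, 1R²1 but no w with 0Rw and 1=w.
G2: condition met.
G3: fails — uR²u, uR²v but no t with uRt and v=t.
G4: condition met.
Valid on: G2, G4.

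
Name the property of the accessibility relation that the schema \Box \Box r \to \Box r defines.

density

This schema is the C4 axiom.
It corresponds to density: \forall x \forall y (Rxy \to \exists z (Rxz \wedge Rzy)).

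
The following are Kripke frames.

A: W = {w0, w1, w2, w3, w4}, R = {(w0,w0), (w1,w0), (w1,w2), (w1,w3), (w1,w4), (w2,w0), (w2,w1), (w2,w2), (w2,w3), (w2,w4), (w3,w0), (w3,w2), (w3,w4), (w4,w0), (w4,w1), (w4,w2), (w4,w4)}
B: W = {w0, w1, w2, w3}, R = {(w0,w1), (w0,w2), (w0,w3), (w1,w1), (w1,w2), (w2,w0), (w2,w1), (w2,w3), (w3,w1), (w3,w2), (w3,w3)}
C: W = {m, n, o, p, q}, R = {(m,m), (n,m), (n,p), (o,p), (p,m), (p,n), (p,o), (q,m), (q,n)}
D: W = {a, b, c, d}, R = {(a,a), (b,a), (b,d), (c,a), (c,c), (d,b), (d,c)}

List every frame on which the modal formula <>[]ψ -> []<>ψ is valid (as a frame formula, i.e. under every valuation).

A, B

Frame correspondent (Sahlqvist): forall x forall y forall z (Rxy & Rxz -> exists w (Ryw & Rzw)) — i.e. convergence.
A: ✓.
B: ✓.
C: fails — Rpm and Rpo but m and o have no common successor.
D: fails — Rba and Rbd but a and d have no common successor.
Valid on: A, B.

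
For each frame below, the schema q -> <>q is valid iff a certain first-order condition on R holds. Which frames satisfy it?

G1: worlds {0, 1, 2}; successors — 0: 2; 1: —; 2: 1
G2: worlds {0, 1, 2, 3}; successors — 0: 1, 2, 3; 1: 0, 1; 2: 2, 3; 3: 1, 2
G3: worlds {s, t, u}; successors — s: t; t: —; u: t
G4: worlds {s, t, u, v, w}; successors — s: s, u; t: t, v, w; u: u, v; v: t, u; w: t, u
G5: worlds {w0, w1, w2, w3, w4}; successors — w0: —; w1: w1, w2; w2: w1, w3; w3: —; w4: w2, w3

none

The schema corresponds to reflexivity: forall x Rxx.
G1: fails — world 0 does not see itself.
G2: fails — world 0 does not see itself.
G3: fails — world s does not see itself.
G4: fails — world v does not see itself.
G5: fails — world w0 does not see itself.
Valid on no frame.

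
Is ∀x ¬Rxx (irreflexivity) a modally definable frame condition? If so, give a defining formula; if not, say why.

Not definable by any modal formula

If a class were modally definable it would be closed under surjective bounded morphisms (Goldblatt–Thomason).
The 3-cycle (worlds w0,w1,w2 with w0→w1→w2→w0) is irreflexive, and the map sending every world to a single reflexive point • is a surjective bounded morphism (forth: every edge maps to (•,•); back: every world has a successor). So any modal formula valid on the 3-cycle is also valid on the reflexive point, which is not irreflexive.
So no modal formula (or set of formulas) defines exactly the irreflexive frames.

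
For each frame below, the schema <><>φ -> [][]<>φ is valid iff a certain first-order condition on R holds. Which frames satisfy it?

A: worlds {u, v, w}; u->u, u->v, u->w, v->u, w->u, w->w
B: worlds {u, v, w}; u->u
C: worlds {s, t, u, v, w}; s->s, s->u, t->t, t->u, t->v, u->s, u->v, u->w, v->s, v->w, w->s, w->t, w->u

B

The schema corresponds to a generalized confluence (Geach) condition: forall x forall y forall z ((x R^2 y & x R^2 z) -> exists w (y = w & zRw)).
A: fails — uR²v, uR²v but no t with v=t and vRt.
B: holds.
C: fails — sR²u, sR²u but no w* with u=w* and uRw*.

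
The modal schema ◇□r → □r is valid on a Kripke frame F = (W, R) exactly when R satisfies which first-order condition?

This is frame-equivalent to ◇r → □◇r (substitute ¬r for r and contrapose).
Suppose ◇r→□◇r is valid. Take Rxy, Rxz and set V(r)={y}. Then ◇r at x, so □◇r at x, so ◇r at z, so some w with Rzw has r; w=y, i.e. Rzy. By symmetry of the argument, Ryz.

The Euclidean property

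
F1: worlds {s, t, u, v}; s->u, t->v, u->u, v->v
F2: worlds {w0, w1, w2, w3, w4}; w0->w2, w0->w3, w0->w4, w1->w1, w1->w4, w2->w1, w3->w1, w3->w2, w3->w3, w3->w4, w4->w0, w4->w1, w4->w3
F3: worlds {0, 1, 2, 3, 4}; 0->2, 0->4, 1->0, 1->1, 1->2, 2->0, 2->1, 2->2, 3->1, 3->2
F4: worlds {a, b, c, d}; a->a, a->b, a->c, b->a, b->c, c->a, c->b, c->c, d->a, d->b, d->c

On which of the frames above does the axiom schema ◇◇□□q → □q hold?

The schema corresponds to a generalized confluence (Geach) condition: ∀x ∀y ∀z ((xR²y ∧ xRz) → ∃w (yR²w ∧ z = w)).
F1: satisfies the condition.
F2: fails — w0R²w1, w0Rw2 but no w with w1R²w and w2=w.
F3: fails — 0R²0, 0R4 but no w with 0R²w and 4=w.
F4: satisfies the condition.

F1, F4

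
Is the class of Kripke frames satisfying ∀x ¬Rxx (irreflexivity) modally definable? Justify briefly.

No

If a class were modally definable it would be closed under surjective bounded morphisms (Goldblatt–Thomason).
The 2-cycle (worlds 0,1 with 0→1→0) is irreflexive, and the map sending every world to a single reflexive point • is a surjective bounded morphism (forth: every edge maps to (•,•); back: every world has a successor). So any modal formula valid on the 2-cycle is also valid on the reflexive point, which is not irreflexive.
So the class is not modally definable.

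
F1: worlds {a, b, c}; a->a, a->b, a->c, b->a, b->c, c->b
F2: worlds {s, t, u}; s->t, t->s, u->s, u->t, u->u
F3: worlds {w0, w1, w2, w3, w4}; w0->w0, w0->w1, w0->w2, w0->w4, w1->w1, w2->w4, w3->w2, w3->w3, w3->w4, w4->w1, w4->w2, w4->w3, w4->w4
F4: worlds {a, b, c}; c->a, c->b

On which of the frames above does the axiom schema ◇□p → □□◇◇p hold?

F4

This is the axiom for a generalized confluence (Geach) condition; its first-order frame correspondent is ∀x ∀y ∀z ((xRy ∧ xR²z) → ∃w (yRw ∧ zR²w)).
F1: fails — aRc, aR²c but no w with cRw and cR²w.
F2: fails — uRs, uR²s but no w with sRw and sR²w.
F3: fails — w0Rw2, w0R²w1 but no w with w2Rw and w1R²w.
F4: ✓.
Valid on: F4.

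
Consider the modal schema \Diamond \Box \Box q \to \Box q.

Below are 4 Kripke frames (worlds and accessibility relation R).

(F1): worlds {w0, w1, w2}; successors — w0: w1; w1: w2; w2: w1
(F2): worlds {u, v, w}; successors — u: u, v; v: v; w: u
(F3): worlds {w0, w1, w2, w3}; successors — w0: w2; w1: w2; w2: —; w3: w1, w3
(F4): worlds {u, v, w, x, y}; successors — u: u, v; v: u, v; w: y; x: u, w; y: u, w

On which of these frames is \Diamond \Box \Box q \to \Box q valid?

(F1)

Frame correspondent (Sahlqvist): \forall x \forall y \forall z ((xRy \wedge xRz) \to \exists w (y R^2 w \wedge z = w)) — i.e. a generalized confluence (Geach) condition.
(F1): ✓.
(F2): fails — uRv, uRu but no t with vR²t and u=t.
(F3): fails — w0Rw2, w0Rw2 but no w with w2R²w and w2=w.
(F4): fails — xRu, xRw but no t with uR²t and w=t.
Valid on: (F1).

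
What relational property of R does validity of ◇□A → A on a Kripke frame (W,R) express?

Replacing A by ¬A and contraposing gives the equivalent schema A → □◇A.
Suppose A→□◇A is valid. Take Rxy and set V(A)={x}. Then A at x, so □◇A at x, so ◇A at y, so some z with Ryz has A; z=x, i.e. Ryx.

Symmetry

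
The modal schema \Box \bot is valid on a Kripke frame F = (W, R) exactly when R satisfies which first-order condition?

Emptiness of R

□⊥ is valid iff no world has any successor (otherwise □⊥ fails at any world with one).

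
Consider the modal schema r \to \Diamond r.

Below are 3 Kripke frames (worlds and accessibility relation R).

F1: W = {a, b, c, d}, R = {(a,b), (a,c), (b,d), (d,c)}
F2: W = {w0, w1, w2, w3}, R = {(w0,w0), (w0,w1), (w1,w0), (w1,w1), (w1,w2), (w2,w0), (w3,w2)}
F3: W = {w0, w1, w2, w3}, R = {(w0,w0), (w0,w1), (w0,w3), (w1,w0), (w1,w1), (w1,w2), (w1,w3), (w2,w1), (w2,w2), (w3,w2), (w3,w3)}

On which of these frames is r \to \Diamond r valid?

This is the axiom for reflexivity; its first-order frame correspondent is \forall x Rxx.
F1: fails — world a does not see itself.
F2: fails — world w2 does not see itself.
F3: satisfies the condition.
Valid on: F3.

F3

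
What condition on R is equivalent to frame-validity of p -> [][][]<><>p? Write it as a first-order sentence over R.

This is a Sahlqvist (Geach-type) schema ◇^0□^0p → □^3◇^2p.
Minimal-valuation argument: fix x; take any y with xR^0y and any z with xR^3z. Set V(p) to the set of worlds R-reachable from y in exactly 0 steps. Then □^0p holds at y, so the antecedent holds at x; validity forces ◇^2p at z, giving a w with zR^2w and yR^0w.
First-order correspondent: forall x forall z (x R^3 z -> exists w (x = w & z R^2 w)).

forall x forall z (x R^3 z -> exists w (x = w & z R^2 w))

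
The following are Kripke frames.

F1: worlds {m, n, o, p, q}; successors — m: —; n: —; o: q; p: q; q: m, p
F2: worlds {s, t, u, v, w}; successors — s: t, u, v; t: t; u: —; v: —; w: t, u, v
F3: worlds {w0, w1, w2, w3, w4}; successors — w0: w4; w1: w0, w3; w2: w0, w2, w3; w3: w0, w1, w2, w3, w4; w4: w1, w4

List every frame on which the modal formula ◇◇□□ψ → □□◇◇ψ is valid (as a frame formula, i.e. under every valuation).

This is the axiom for a generalized confluence (Geach) condition; its first-order frame correspondent is ∀x ∀y ∀z ((xR²y ∧ xR²z) → ∃w (yR²w ∧ zR²w)).
F1: fails — oR²m, oR²m but no w with mR²w and mR²w.
F2: satisfies the condition.
F3: satisfies the condition.

F2, F3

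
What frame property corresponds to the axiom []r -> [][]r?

transitivity: forall x forall y forall z (Rxy & Ryz -> Rxz)

This schema is the 4 axiom.
Its frame correspondent is transitivity — forall x forall y forall z (Rxy & Ryz -> Rxz).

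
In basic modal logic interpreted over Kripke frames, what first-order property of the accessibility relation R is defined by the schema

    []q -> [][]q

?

Transitivity

This schema is the 4 axiom.
Its frame correspondent is transitivity — forall x forall y forall z (Rxy & Ryz -> Rxz).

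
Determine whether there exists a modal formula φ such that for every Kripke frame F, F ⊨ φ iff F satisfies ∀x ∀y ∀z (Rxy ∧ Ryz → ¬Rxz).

Modal frame validity is preserved under surjective bounded morphisms.
The 3-cycle (worlds w0,w1,w2 with w0→w1→w2→w0) is intransitive. Mapping every world to a single reflexive point • is a surjective bounded morphism; the reflexive point is not intransitive (R••∧R•• but R••).
So the class is not modally definable.

No — not modally definable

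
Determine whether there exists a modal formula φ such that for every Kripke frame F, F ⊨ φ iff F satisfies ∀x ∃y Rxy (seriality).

The condition is seriality. A defining modal formula is □r → ◇r.
Suppose □r→◇r is valid. At any x set V(r)=W. Then □r at x, so ◇r at x, so x has a successor.

Yes — defined by □r → ◇r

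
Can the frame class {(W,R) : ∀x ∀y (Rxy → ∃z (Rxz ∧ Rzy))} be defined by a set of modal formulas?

Yes: it is density, defined by the C4 schema □□r → □r.
Suppose □□r→□r is valid. Take Rxy and set V(r)={w : xR²w}. Then □□r at x, so □r at x, so r at y, i.e. ∃z(Rxz∧Rzy).

Yes — defined by □□r → □r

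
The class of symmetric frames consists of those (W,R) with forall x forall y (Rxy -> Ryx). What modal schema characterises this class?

The condition is symmetry. The B schema r → □◇r defines it.
Suppose r→□◇r is valid. Take Rxy and set V(r)={x}. Then r at x, so □◇r at x, so ◇r at y, so some z with Ryz has r; z=x, i.e. Ryx.

r → □◇r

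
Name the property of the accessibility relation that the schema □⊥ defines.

Emptiness of R

□⊥ is valid iff no world has any successor (otherwise □⊥ fails at any world with one).
The converse is a direct semantic check.
So the correspondent is emptiness of R.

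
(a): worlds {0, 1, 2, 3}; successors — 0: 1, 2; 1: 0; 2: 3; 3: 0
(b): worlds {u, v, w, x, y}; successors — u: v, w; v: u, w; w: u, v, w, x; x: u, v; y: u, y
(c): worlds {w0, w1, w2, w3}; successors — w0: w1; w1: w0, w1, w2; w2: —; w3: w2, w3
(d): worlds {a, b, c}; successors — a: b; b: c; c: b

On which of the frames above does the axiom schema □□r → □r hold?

(b), (c)

This is the axiom for density; its first-order frame correspondent is ∀x ∀y (Rxy → ∃z (Rxz ∧ Rzy)).
(a): fails — R10 but no z with R1z and Rz0.
(b): satisfies the condition.
(c): satisfies the condition.
(d): fails — Rab but no z with Raz and Rzb.
Valid on: (b), (c).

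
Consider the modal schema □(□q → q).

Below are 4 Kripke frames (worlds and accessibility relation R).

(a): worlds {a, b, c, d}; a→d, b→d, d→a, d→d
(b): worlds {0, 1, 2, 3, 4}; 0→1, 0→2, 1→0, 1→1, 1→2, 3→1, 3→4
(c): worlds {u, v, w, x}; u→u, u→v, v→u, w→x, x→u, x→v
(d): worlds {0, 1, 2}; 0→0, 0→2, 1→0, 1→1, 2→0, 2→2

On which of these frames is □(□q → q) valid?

The schema corresponds to shift-reflexivity: ∀x ∀y (Rxy → Ryy).
(a): fails — Rda but not Raa.
(b): fails — R10 but not R00.
(c): fails — Ruv but not Rvv.
(d): satisfies the condition.

(d)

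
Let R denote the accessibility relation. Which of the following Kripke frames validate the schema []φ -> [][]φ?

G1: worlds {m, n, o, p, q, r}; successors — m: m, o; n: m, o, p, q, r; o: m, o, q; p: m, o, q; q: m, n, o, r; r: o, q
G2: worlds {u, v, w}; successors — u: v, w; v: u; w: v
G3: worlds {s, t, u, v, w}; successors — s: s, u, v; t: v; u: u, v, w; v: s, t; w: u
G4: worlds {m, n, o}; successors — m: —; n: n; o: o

The schema corresponds to transitivity: forall x forall y forall z (Rxy & Ryz -> Rxz).
G1: fails — Roq and Rqn but not Ron.
G2: fails — Ruv and Rvu but not Ruu.
G3: fails — Ruv and Rvt but not Rut.
G4: ✓.
Valid on: G4.

G4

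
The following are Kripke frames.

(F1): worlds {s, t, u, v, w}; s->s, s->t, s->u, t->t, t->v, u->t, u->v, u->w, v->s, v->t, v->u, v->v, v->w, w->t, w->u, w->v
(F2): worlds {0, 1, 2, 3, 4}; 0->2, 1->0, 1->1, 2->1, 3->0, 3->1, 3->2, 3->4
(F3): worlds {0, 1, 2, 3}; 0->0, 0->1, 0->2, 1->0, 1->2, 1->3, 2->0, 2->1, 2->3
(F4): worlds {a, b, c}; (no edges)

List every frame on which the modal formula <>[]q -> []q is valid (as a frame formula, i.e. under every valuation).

This is the axiom for the Euclidean property; its first-order frame correspondent is forall x forall y forall z (Rxy & Rxz -> Ryz).
(F1): fails — Rsu and Rsu but not Ruu.
(F2): fails — R02 and R02 but not R22.
(F3): fails — R02 and R02 but not R22.
(F4): condition met.

(F4)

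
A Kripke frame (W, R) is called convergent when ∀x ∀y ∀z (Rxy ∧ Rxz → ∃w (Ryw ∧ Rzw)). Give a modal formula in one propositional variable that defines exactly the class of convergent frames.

◇□ψ → □◇ψ

The condition is convergence. The .2 schema ◇□ψ → □◇ψ defines it.
Suppose ◇□ψ→□◇ψ is valid. Take Rxy, Rxz and set V(ψ)={w : Ryw}. Then □ψ at y so ◇□ψ at x, so □◇ψ at x, so ◇ψ at z, giving w with Rzw and Ryw.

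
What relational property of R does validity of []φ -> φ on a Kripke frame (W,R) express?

This is the T axiom.
Its frame correspondent is reflexivity — forall x Rxx.

reflexivity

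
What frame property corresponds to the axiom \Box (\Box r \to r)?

Shift-reflexivity

Suppose □(□r→r) is valid. Take Rxy and set V(r)={w : Ryw}. Then at y, □r holds; since □(□r→r) at x, □r→r at y, so r at y, i.e. Ryy.
Conversely, on a frame with shift-reflexivity the schema holds at every world under every valuation.
Frame condition: \forall x \forall y (Rxy \to Ryy).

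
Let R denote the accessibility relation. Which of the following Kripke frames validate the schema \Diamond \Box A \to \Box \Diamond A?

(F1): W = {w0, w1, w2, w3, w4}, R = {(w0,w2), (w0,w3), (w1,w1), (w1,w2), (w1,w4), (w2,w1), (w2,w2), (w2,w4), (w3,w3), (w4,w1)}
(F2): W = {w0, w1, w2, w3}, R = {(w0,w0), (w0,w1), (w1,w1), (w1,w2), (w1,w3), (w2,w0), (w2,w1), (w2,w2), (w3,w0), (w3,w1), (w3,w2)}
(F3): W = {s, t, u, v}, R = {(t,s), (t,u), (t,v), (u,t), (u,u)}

Frame correspondent (Sahlqvist): \forall x \forall y \forall z (Rxy \wedge Rxz \to \exists w (Ryw \wedge Rzw)) — i.e. convergence.
(F1): fails — Rw0w2 and Rw0w3 but w2 and w3 have no common successor.
(F2): holds.
(F3): fails — Rtv and Rtv but v and v have no common successor.
Valid on: (F2).

(F2)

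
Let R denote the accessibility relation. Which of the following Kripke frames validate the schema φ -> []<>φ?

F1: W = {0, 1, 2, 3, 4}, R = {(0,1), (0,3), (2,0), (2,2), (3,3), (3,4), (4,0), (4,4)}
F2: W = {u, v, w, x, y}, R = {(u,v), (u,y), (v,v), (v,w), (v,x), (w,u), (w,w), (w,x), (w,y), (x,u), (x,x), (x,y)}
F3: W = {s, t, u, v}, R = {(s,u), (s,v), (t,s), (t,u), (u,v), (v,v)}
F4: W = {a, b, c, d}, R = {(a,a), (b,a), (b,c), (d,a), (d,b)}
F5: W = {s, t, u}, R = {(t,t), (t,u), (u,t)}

F5

The schema corresponds to symmetry: forall x forall y (Rxy -> Ryx).
F1: fails — R34 but not R43.
F2: fails — Ruv but not Rvu.
F3: fails — Ruv but not Rvu.
F4: fails — Rbc but not Rcb.
F5: satisfies the condition.
Valid on: F5.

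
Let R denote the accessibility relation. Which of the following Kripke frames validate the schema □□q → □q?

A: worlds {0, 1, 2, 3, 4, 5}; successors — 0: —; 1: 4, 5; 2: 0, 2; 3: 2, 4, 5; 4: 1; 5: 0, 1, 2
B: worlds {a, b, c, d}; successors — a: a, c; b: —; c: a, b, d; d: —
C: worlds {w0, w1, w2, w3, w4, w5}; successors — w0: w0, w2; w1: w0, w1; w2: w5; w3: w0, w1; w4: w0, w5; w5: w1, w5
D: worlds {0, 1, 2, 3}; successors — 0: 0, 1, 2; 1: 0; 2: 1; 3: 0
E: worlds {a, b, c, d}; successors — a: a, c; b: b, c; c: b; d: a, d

C, E

Frame correspondent (Sahlqvist): ∀x ∀y (Rxy → ∃z (Rxz ∧ Rzy)) — i.e. density.
A: fails — R34 but no z with R3z and Rz4.
B: fails — Rcd but no z with Rcz and Rzd.
C: ✓.
D: fails — R21 but no z with R2z and Rz1.
E: ✓.
Valid on: C, E.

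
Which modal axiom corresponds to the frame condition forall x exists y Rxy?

□ψ → ◇ψ

The condition is seriality. The D schema □ψ → ◇ψ defines it.
Suppose □ψ→◇ψ is valid. At any x set V(ψ)=W. Then □ψ at x, so ◇ψ at x, so x has a successor.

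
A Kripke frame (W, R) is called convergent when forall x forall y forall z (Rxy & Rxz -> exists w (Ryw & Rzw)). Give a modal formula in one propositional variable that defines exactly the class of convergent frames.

The condition is convergence. The .2 schema ◇□q → □◇q defines it.

◇□q → □◇q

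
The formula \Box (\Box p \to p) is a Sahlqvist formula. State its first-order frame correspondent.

shift-reflexivity: \forall x \forall y (Rxy \to Ryy)

Suppose □(□p→p) is valid. Take Rxy and set V(p)={w : Ryw}. Then at y, □p holds; since □(□p→p) at x, □p→p at y, so p at y, i.e. Ryy.
Conversely, on a frame with shift-reflexivity the schema holds at every world under every valuation.
Frame condition: \forall x \forall y (Rxy \to Ryy).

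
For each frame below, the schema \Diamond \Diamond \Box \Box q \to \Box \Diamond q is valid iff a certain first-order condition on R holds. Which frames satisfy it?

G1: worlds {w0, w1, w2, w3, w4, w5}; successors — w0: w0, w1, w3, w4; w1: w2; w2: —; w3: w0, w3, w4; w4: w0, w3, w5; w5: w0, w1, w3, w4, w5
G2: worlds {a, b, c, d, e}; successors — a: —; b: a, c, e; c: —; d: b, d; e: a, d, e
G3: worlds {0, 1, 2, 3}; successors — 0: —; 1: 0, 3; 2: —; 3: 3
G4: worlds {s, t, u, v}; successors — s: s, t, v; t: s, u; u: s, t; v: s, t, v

G4

The schema corresponds to a generalized confluence (Geach) condition: \forall x \forall y \forall z ((x R^2 y \wedge xRz) \to \exists w (y R^2 w \wedge zRw)).
G1: fails — w0R²w1, w0Rw0 but no w with w1R²w and w0Rw.
G2: fails — bR²a, bRa but no w with aR²w and aRw.
G3: fails — 1R²3, 1R0 but no w with 3R²w and 0Rw.
G4: condition met.
Valid on: G4.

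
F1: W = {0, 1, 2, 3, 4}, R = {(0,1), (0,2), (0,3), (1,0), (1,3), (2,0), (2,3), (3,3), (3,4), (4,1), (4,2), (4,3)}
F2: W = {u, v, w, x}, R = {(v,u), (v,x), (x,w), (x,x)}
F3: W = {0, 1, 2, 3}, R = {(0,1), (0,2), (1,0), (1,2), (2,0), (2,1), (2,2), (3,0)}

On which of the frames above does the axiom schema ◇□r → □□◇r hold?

The schema corresponds to a generalized confluence (Geach) condition: ∀x ∀y ∀z ((xRy ∧ xR²z) → ∃w (yRw ∧ zRw)).
F1: satisfies the condition.
F2: fails — vRu, vR²w but no t with uRt and wRt.
F3: satisfies the condition.

F1, F3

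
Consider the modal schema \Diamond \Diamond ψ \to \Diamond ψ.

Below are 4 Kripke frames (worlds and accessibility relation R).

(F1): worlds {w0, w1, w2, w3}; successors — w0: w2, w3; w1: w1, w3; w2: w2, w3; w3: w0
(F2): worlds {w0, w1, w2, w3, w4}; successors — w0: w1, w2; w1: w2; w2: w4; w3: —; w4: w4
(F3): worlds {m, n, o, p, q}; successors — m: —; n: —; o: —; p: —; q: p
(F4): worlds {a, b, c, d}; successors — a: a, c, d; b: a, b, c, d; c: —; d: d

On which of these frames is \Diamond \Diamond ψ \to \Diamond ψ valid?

(F3), (F4)

Frame correspondent (Sahlqvist): \forall x \forall y \forall z (Rxy \wedge Ryz \to Rxz) — i.e. transitivity.
(F1): fails — Rw1w3 and Rw3w0 but not Rw1w0.
(F2): fails — Rw1w2 and Rw2w4 but not Rw1w4.
(F3): condition met.
(F4): condition met.
Valid on: (F3), (F4).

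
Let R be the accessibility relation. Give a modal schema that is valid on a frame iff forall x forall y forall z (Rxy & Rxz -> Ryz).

A defining formula is ◇s → □◇s (the 5 axiom).
Suppose ◇s→□◇s is valid. Take Rxy, Rxz and set V(s)={y}. Then ◇s at x, so □◇s at x, so ◇s at z, so some w with Rzw has s; w=y, i.e. Rzy. By symmetry of the argument, Ryz.

◇s → □◇s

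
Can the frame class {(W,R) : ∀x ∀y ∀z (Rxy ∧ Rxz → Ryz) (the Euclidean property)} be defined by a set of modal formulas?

This is a Sahlqvist condition; the 5 axiom ◇r → □◇r defines it.

Definable; ◇r → □◇r defines it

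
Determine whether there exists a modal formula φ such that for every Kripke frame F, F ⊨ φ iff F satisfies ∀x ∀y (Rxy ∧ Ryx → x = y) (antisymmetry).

Modal frame validity is preserved under surjective bounded morphisms.
The 6-cycle (worlds 0,1,2,3,4,5 with 0→1→2→3→4→5→0) is antisymmetric. Sending even-indexed worlds to • and odd-indexed worlds to ∘ is a surjective bounded morphism onto the two-world frame with •↔∘, which is not antisymmetric.
So the class is not modally definable.

No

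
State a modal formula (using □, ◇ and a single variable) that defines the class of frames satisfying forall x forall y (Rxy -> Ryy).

This is shift-reflexivity; the standard corresponding axiom is T□: □(□r → r).
Suppose □(□r→r) is valid. Take Rxy and set V(r)={w : Ryw}. Then at y, □r holds; since □(□r→r) at x, □r→r at y, so r at y, i.e. Ryy.

□(□r → r)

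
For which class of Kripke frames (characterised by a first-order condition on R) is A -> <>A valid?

reflexivity

This is frame-equivalent to □A → A (substitute ¬A for A and contrapose).
Suppose □A→A is valid. At any x set V(A)={w : Rxw}. Then □A holds at x, so A holds at x, i.e. Rxx.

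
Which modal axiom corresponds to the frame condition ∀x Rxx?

□s → s

A defining formula is □s → s (the T axiom).
Suppose □s→s is valid. At any x set V(s)={w : Rxw}. Then □s holds at x, so s holds at x, i.e. Rxx.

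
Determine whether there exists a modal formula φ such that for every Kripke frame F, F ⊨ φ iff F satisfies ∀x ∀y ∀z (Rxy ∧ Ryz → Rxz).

Definable; □p → □□p defines it

This is a Sahlqvist condition; the 4 axiom □p → □□p defines it.
Suppose □p→□□p is valid. Take Rxy, Ryz and set V(p)={w : Rxw}. Then □p at x, so □□p at x, so □p at y, so p at z, i.e. Rxz.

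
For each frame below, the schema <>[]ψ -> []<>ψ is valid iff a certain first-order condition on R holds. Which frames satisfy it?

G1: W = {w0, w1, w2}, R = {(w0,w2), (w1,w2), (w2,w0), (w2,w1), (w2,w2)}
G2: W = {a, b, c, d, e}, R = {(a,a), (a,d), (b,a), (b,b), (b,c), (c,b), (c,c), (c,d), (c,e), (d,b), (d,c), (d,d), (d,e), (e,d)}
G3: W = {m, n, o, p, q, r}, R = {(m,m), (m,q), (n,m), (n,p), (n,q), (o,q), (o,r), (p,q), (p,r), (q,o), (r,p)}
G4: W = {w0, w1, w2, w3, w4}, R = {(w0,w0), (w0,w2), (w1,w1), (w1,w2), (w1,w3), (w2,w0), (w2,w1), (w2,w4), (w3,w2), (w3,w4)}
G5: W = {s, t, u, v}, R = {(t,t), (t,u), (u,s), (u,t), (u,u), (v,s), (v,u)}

G1

The schema corresponds to convergence: forall x forall y forall z (Rxy & Rxz -> exists w (Ryw & Rzw)).
G1: ✓.
G2: fails — Rcb and Rce but b and e have no common successor.
G3: fails — Rmq and Rmm but q and m have no common successor.
G4: fails — Rw2w4 and Rw2w4 but w4 and w4 have no common successor.
G5: fails — Rut and Rus but t and s have no common successor.
Valid on: G1.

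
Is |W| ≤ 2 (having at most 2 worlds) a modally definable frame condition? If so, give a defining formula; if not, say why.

If a class were modally definable it would be closed under disjoint unions (Goldblatt–Thomason).
Any modal formula valid on each of 3 disjoint one-world frames is valid on their disjoint union (validity is preserved under disjoint unions). Each one-world frame has |W|=1≤2, but the union has |W|=3.
So the class is not modally definable.

Not definable by any modal formula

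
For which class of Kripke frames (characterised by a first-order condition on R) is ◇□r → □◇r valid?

convergence: ∀x ∀y ∀z (Rxy ∧ Rxz → ∃w (Ryw ∧ Rzw))

Suppose ◇□r→□◇r is valid. Take Rxy, Rxz and set V(r)={w : Ryw}. Then □r at y so ◇□r at x, so □◇r at x, so ◇r at z, giving w with Rzw and Ryw.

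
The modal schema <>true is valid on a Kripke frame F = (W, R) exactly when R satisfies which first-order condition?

Seriality

◇⊤ holds at w iff w has a successor, so frame-validity of ◇⊤ is exactly seriality. Equivalently via □q → ◇q:
Suppose □q→◇q is valid. At any x set V(q)=W. Then □q at x, so ◇q at x, so x has a successor.
Conversely, on a frame with seriality the schema holds at every world under every valuation.
Frame condition: forall x exists y Rxy.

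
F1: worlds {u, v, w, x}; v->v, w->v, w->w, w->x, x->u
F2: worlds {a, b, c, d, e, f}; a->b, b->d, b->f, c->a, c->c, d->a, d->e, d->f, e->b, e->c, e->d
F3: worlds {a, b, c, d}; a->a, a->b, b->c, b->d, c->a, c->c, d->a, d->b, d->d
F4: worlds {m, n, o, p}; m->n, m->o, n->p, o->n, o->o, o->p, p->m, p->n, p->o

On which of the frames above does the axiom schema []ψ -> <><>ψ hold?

Frame correspondent (Sahlqvist): forall x exists w (xRw & x R^2 w) — i.e. a generalized confluence (Geach) condition.
F1: fails — at u but no t with uRt and uR²t.
F2: fails — at a but no w with aRw and aR²w.
F3: condition met.
F4: fails — at n but no w with nRw and nR²w.

F3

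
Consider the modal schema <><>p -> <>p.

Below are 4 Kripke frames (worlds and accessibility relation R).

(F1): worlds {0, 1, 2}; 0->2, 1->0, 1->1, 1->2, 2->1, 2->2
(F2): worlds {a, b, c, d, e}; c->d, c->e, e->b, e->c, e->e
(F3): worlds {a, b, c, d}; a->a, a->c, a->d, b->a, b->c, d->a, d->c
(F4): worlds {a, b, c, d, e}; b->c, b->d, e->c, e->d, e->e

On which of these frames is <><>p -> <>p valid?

(F4)

The schema corresponds to transitivity: forall x forall y forall z (Rxy & Ryz -> Rxz).
(F1): fails — R02 and R21 but not R01.
(F2): fails — Rec and Rcd but not Red.
(F3): fails — Rba and Rad but not Rbd.
(F4): ✓.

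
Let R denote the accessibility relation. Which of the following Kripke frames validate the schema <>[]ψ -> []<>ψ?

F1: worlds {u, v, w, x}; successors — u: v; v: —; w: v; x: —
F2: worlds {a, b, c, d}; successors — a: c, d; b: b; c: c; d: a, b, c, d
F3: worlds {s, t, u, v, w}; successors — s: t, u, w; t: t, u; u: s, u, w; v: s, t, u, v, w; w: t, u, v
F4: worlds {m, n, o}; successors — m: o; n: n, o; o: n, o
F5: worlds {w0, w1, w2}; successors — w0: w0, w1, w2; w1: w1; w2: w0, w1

F3, F4, F5

This is the axiom for convergence; its first-order frame correspondent is forall x forall y forall z (Rxy & Rxz -> exists w (Ryw & Rzw)).
F1: fails — Ruv and Ruv but v and v have no common successor.
F2: fails — Rdc and Rdb but c and b have no common successor.
F3: condition met.
F4: condition met.
F5: condition met.
Valid on: F3, F4, F5.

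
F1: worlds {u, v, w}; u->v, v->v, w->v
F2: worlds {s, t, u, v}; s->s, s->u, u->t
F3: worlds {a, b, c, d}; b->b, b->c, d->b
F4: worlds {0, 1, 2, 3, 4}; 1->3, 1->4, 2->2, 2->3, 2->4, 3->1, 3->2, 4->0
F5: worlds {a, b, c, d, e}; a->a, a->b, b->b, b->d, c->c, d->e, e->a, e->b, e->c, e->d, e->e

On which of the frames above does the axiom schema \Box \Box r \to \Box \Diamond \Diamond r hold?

This is the axiom for a generalized confluence (Geach) condition; its first-order frame correspondent is \forall x \forall z (xRz \to \exists w (x R^2 w \wedge z R^2 w)).
F1: satisfies the condition.
F2: fails — sRu but no w with sR²w and uR²w.
F3: fails — bRc but no w with bR²w and cR²w.
F4: fails — 1R4 but no w with 1R²w and 4R²w.
F5: satisfies the condition.
Valid on: F1, F5.

F1, F5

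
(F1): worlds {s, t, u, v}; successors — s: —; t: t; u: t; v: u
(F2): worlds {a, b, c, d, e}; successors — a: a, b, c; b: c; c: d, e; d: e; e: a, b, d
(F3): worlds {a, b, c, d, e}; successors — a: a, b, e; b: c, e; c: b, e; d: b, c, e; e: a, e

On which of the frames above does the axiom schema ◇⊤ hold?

The schema corresponds to seriality: ∀x ∃y Rxy.
(F1): fails — world s has no successor.
(F2): condition met.
(F3): condition met.

(F2), (F3)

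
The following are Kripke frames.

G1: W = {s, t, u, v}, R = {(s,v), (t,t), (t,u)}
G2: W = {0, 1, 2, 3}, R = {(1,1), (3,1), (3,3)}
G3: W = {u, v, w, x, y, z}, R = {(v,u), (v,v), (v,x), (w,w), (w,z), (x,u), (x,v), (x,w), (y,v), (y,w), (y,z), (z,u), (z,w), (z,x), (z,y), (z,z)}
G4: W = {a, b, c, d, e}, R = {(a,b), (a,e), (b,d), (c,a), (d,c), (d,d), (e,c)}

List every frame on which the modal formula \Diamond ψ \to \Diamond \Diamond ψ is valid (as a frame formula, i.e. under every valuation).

This is the axiom for a generalized confluence (Geach) condition; its first-order frame correspondent is \forall x \forall y (xRy \to \exists w (y = w \wedge x R^2 w)).
G1: fails — sRv but no w with v=w and sR²w.
G2: satisfies the condition.
G3: satisfies the condition.
G4: fails — aRb but no w with b=w and aR²w.

G2, G3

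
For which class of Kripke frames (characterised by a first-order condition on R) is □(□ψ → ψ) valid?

Shift-reflexivity

Suppose □(□ψ→ψ) is valid. Take Rxy and set V(ψ)={w : Ryw}. Then at y, □ψ holds; since □(□ψ→ψ) at x, □ψ→ψ at y, so ψ at y, i.e. Ryy.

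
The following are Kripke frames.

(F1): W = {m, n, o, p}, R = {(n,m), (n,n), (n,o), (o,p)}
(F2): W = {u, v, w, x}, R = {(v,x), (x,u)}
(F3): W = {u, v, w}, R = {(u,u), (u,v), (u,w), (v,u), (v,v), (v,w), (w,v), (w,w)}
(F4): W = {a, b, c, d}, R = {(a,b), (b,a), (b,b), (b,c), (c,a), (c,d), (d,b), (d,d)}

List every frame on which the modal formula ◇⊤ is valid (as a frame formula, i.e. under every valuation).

This is the axiom for seriality; its first-order frame correspondent is ∀x ∃y Rxy.
(F1): fails — world m has no successor.
(F2): fails — world u has no successor.
(F3): condition met.
(F4): condition met.

(F3), (F4)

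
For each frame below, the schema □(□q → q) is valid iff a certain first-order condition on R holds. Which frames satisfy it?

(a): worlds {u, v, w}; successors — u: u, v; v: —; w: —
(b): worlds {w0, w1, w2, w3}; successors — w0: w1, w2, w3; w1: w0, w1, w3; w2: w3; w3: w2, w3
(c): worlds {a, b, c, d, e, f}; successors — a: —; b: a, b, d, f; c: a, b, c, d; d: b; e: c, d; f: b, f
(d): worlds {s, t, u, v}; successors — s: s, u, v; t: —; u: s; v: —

none

The schema corresponds to shift-reflexivity: ∀x ∀y (Rxy → Ryy).
(a): fails — Ruv but not Rvv.
(b): fails — Rw1w0 but not Rw0w0.
(c): fails — Rcd but not Rdd.
(d): fails — Rsu but not Ruu.
Valid on no frame.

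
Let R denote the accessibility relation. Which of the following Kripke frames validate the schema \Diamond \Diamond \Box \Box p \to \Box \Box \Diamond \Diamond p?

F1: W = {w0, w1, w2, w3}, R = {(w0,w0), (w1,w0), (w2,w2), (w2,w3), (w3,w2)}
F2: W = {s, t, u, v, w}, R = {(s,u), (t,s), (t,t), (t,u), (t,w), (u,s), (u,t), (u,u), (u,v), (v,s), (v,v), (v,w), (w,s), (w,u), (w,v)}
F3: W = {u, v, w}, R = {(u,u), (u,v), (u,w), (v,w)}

The schema corresponds to a generalized confluence (Geach) condition: \forall x \forall y \forall z ((x R^2 y \wedge x R^2 z) \to \exists w (y R^2 w \wedge z R^2 w)).
F1: satisfies the condition.
F2: satisfies the condition.
F3: fails — uR²u, uR²v but no t with uR²t and vR²t.

F1, F2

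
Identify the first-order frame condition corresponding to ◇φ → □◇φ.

the Euclidean property: ∀x ∀y ∀z (Rxy ∧ Rxz → Ryz)

Suppose ◇φ→□◇φ is valid. Take Rxy, Rxz and set V(φ)={y}. Then ◇φ at x, so □◇φ at x, so ◇φ at z, so some w with Rzw has φ; w=y, i.e. Rzy. By symmetry of the argument, Ryz.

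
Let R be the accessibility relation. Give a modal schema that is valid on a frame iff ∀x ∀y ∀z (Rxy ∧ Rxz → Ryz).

◇q → □◇q

This is the Euclidean property; the standard corresponding axiom is 5: ◇q → □◇q.
Suppose ◇q→□◇q is valid. Take Rxy, Rxz and set V(q)={y}. Then ◇q at x, so □◇q at x, so ◇q at z, so some w with Rzw has q; w=y, i.e. Rzy. By symmetry of the argument, Ryz.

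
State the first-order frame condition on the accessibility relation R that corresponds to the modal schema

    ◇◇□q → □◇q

This is a Sahlqvist (Geach-type) schema ◇^2□^1q → □^1◇^1q.
Minimal-valuation argument: fix x; take any y with xR^2y and any z with xR^1z. Set V(q) to the set of worlds R-reachable from y in exactly 1 step. Then □^1q holds at y, so the antecedent holds at x; validity forces ◇^1q at z, giving a w with zR^1w and yR^1w.
First-order correspondent: ∀x ∀y ∀z ((xR²y ∧ xRz) → ∃w (yRw ∧ zRw)).

∀x ∀y ∀z ((xR²y ∧ xRz) → ∃w (yRw ∧ zRw))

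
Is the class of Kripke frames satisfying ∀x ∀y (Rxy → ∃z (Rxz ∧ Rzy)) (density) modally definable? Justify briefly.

The condition is density. A defining modal formula is □□q → □q.
Suppose □□q→□q is valid. Take Rxy and set V(q)={w : xR²w}. Then □□q at x, so □q at x, so q at y, i.e. ∃z(Rxz∧Rzy).

Yes — defined by □□q → □q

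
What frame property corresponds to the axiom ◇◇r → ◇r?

transitivity: ∀x ∀y ∀z (Rxy ∧ Ryz → Rxz)

This is a form of the 4 axiom.
Its frame correspondent is transitivity — ∀x ∀y ∀z (Rxy ∧ Ryz → Rxz).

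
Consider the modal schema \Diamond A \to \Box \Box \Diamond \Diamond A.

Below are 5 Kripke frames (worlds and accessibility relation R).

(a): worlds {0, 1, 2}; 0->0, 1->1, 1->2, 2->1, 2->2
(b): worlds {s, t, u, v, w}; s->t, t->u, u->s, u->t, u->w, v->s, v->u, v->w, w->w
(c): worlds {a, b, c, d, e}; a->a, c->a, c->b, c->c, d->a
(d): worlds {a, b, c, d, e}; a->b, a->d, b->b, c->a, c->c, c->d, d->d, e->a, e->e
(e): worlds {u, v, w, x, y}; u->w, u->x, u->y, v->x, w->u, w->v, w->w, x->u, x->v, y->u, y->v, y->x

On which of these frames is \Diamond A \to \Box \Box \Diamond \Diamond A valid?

(a)

This is the axiom for a generalized confluence (Geach) condition; its first-order frame correspondent is \forall x \forall y \forall z ((xRy \wedge x R^2 z) \to \exists w (y = w \wedge z R^2 w)).
(a): ✓.
(b): fails — tRu, tR²t but no w* with u=w* and tR²w*.
(c): fails — cRa, cR²b but no w with a=w and bR²w.
(d): fails — aRb, aR²d but no w with b=w and dR²w.
(e): fails — uRw, uR²v but no t with w=t and vR²t.
Valid on: (a).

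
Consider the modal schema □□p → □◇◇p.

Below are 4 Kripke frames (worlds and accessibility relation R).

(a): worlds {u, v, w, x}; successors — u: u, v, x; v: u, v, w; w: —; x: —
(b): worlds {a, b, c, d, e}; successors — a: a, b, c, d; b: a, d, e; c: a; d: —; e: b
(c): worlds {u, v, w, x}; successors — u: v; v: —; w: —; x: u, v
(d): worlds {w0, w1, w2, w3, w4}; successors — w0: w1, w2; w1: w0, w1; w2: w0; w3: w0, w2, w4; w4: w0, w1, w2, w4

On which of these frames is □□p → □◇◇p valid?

(d)

This is the axiom for a generalized confluence (Geach) condition; its first-order frame correspondent is ∀x ∀z (xRz → ∃w (xR²w ∧ zR²w)).
(a): fails — uRx but no t with uR²t and xR²t.
(b): fails — aRd but no w with aR²w and dR²w.
(c): fails — uRv but no t with uR²t and vR²t.
(d): holds.
Valid on: (d).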